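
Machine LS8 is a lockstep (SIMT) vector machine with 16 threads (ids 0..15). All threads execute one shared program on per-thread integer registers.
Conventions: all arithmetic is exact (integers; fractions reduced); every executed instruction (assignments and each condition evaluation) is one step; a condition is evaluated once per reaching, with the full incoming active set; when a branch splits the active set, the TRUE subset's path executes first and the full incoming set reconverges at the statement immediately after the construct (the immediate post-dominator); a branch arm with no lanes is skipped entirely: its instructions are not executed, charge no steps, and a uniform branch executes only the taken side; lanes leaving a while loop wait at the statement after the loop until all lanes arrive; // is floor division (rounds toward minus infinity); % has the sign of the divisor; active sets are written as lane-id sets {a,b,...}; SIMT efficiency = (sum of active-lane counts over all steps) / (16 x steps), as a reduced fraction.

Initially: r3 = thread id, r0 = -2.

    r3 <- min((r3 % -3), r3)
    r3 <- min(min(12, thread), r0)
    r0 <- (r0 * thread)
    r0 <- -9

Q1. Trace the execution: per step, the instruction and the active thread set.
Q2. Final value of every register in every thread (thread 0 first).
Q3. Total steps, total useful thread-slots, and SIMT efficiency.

step 0: r3 <- min((r3 % -3), r3)     {0,1,2,3,4,5,6,7,8,9,10,11,12,13,14,15}
step 1: r3 <- min(min(12, thread), r0) {0,1,2,3,4,5,6,7,8,9,10,11,12,13,14,15}
step 2: r0 <- (r0 * thread)          {0,1,2,3,4,5,6,7,8,9,10,11,12,13,14,15}
step 3: r0 <- -9                     {0,1,2,3,4,5,6,7,8,9,10,11,12,13,14,15}

Answer: 4 steps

r3: -2,-2,-2,-2,-2,-2,-2,-2,-2,-2,-2,-2,-2,-2,-2,-2
r0: -9,-9,-9,-9,-9,-9,-9,-9,-9,-9,-9,-9,-9,-9,-9,-9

steps = 4; useful = 64; efficiency = 64/64 = 1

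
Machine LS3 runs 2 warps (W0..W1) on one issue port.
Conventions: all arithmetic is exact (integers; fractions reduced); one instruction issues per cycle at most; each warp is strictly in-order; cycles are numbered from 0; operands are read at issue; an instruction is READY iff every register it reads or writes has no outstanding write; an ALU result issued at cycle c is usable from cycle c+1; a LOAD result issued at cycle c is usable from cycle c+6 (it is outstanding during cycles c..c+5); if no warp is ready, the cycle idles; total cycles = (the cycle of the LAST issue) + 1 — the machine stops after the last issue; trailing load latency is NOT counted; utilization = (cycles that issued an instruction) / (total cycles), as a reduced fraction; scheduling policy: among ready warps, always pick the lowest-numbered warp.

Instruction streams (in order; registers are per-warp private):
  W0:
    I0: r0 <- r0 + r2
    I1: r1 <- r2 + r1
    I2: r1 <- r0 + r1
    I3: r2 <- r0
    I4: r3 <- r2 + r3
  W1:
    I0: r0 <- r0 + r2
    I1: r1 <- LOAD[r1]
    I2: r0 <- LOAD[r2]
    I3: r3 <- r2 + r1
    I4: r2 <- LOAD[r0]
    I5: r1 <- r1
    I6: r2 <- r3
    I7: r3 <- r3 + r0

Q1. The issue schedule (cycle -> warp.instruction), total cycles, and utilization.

cycle 0: W0.I0
cycle 1: W0.I1
cycle 2: W0.I2
cycle 3: W0.I3
cycle 4: W0.I4
cycle 5: W1.I0
cycle 6: W1.I1
cycle 7: W1.I2
cycle 8: idle
cycle 9: idle
cycle 10: idle
cycle 11: idle
cycle 12: W1.I3
cycle 13: W1.I4
cycle 14: W1.I5
cycle 15: idle
cycle 16: idle
cycle 17: idle
cycle 18: idle
cycle 19: W1.I6
cycle 20: W1.I7

Answer: 21 cycles, utilization 13/21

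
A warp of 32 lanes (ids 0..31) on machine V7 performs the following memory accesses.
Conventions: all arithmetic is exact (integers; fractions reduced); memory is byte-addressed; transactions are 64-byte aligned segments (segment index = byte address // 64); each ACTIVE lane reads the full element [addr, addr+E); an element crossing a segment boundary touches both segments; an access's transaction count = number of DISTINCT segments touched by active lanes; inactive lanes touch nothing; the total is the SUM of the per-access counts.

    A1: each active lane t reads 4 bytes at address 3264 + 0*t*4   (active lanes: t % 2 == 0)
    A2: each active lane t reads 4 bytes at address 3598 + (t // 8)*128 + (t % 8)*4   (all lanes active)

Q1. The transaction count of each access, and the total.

A1: 1 transaction
A2: 4 transactions

Answer: 1,4; total 5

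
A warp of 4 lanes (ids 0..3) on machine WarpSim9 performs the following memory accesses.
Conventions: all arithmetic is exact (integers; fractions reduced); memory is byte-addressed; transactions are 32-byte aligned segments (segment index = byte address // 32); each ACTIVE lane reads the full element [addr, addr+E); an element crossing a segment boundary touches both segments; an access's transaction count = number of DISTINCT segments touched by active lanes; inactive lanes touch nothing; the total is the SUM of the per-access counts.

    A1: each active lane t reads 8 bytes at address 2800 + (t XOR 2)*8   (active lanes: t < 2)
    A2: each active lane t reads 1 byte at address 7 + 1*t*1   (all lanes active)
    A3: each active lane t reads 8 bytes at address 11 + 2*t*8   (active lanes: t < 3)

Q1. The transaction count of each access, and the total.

A1: 1 transaction
A2: 1 transaction
A3: 2 transactions

Answer: 1,1,2; total 4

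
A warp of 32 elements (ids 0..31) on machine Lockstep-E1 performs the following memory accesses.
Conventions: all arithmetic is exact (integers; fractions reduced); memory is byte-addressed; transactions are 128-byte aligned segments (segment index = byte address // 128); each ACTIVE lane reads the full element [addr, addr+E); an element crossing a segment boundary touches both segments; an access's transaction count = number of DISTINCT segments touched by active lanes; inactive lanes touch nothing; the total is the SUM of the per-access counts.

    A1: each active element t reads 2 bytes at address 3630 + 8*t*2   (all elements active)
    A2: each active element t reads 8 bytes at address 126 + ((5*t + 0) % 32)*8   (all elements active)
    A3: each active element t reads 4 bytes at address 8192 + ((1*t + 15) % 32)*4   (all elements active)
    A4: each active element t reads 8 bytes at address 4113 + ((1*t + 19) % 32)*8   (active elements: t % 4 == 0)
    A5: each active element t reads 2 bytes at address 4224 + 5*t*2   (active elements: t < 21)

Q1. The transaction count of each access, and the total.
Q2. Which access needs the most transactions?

A1: 5 transactions
A2: 3 transactions
A3: 1 transaction
A4: 3 transactions
A5: 2 transactions

Answer: 5,3,1,3,2; total 14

Answer: A1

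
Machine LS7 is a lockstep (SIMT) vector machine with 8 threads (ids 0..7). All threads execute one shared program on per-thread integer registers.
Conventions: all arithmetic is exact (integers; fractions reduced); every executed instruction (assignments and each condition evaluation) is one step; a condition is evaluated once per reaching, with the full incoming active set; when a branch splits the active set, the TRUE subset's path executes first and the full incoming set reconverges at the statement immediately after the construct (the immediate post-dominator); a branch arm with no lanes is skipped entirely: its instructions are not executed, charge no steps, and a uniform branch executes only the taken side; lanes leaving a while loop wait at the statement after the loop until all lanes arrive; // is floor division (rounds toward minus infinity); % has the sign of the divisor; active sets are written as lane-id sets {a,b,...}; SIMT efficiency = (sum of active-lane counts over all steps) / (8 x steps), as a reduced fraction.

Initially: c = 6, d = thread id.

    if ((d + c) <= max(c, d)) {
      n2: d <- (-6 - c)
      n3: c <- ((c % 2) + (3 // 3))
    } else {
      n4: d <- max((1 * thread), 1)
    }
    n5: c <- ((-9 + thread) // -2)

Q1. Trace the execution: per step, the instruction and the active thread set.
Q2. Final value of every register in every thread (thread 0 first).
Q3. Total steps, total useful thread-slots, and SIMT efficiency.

step 0: eval ((d + c) <= max(c, d))  {0,1,2,3,4,5,6,7}
step 1: d <- (-6 - c)                {0}
step 2: c <- ((c % 2) + (3 // 3))    {0}
step 3: d <- max((1 * thread), 1)    {1,2,3,4,5,6,7}
step 4: c <- ((-9 + thread) // -2)   {0,1,2,3,4,5,6,7}

Answer: 5 steps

c: 4,4,3,3,2,2,1,1
d: -12,1,2,3,4,5,6,7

steps = 5; useful = 25; efficiency = 25/40 = 5/8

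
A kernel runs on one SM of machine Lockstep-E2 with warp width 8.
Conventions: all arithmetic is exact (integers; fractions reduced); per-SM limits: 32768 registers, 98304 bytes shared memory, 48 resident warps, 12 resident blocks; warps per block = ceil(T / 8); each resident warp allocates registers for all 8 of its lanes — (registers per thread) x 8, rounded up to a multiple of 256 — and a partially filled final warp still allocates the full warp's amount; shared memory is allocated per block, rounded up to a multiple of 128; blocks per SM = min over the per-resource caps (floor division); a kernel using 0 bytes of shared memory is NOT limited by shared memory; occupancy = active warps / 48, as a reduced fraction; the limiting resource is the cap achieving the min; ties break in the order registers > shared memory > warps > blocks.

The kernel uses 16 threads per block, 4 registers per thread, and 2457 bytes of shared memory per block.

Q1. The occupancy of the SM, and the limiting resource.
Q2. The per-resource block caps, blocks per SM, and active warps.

Answer: occupancy 1/2, limited by blocks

registers: 64 blocks
shared memory: 38 blocks
warps: 24 blocks
blocks: 12 blocks

Answer: 12 blocks, 24 active warps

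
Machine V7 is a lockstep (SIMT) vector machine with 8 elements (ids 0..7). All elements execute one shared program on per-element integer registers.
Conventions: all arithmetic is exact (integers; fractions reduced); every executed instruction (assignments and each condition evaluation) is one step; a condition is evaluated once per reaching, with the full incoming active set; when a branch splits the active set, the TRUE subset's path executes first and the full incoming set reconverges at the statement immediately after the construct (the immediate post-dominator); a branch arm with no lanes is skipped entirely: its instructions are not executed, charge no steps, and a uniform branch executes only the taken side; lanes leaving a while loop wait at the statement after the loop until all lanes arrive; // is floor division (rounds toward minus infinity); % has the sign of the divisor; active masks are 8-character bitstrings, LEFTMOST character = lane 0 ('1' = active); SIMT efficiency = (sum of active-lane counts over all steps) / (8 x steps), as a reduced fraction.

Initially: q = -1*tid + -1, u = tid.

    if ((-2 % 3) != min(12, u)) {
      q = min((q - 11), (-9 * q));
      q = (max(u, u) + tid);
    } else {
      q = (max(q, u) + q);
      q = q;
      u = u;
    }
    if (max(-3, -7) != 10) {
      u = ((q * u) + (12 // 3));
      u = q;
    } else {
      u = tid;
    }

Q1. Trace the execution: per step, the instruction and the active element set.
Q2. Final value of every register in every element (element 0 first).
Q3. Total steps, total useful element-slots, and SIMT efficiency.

step 0: eval ((-2 % 3) != min(12, u)) 11111111
step 1: q <- min((q - 11), (-9 * q)) 10111111
step 2: q <- (max(u, u) + tid)       10111111
step 3: q <- (max(q, u) + q)         01000000
step 4: q <- q                       01000000
step 5: u <- u                       01000000
step 6: eval (max(-3, -7) != 10)     11111111
step 7: u <- ((q * u) + (12 // 3))   11111111
step 8: u <- q                       11111111

Answer: 9 steps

q: 0,-1,4,6,8,10,12,14
u: 0,-1,4,6,8,10,12,14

steps = 9; useful = 49; efficiency = 49/72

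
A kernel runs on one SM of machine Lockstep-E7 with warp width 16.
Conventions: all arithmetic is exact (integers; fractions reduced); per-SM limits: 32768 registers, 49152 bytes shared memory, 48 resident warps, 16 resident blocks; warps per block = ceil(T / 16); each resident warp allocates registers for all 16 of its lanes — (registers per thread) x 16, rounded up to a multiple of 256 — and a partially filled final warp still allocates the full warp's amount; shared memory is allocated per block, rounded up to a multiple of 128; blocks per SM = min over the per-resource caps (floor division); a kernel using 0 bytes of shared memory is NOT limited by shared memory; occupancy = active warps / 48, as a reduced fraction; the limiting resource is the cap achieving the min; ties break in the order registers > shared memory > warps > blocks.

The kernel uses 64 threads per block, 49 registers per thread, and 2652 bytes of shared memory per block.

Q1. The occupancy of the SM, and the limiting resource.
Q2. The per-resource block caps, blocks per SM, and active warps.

Answer: occupancy 2/3, limited by registers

registers: 8 blocks
shared memory: 18 blocks
warps: 12 blocks
blocks: 16 blocks

Answer: 8 blocks, 32 active warps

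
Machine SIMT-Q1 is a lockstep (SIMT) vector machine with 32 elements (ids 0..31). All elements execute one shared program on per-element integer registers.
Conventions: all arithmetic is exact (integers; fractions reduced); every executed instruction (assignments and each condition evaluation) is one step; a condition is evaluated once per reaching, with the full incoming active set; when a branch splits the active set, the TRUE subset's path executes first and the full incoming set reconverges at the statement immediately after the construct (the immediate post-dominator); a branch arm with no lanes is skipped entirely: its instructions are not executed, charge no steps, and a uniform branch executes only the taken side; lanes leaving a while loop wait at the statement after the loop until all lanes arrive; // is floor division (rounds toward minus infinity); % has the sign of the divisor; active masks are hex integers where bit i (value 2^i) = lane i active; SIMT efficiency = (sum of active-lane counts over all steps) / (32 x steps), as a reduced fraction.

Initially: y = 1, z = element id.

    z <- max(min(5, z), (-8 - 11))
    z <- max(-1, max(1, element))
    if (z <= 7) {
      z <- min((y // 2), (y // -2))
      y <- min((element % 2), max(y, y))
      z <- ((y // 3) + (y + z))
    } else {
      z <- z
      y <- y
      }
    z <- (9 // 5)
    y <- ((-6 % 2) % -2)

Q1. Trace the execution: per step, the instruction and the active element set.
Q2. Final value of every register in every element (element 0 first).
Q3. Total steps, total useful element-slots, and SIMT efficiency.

step 0: z <- max(min(5, z), (-8 - 11)) 0xffffffff
step 1: z <- max(-1, max(1, element)) 0xffffffff
step 2: eval (z <= 7)                0xffffffff
step 3: z <- min((y // 2), (y // -2)) 0x000000ff
step 4: y <- min((element % 2), max(y, y)) 0x000000ff
step 5: z <- ((y // 3) + (y + z))    0x000000ff
step 6: z <- z                       0xffffff00
step 7: y <- y                       0xffffff00
step 8: z <- (9 // 5)                0xffffffff
step 9: y <- ((-6 % 2) % -2)         0xffffffff

Answer: 10 steps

y: 0,0,0,0,0,0,0,0,0,0,0,0,0,0,0,0,0,0,0,0,0,0,0,0,0,0,0,0,0,0,0,0
z: 1,1,1,1,1,1,1,1,1,1,1,1,1,1,1,1,1,1,1,1,1,1,1,1,1,1,1,1,1,1,1,1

steps = 10; useful = 232; efficiency = 232/320 = 29/40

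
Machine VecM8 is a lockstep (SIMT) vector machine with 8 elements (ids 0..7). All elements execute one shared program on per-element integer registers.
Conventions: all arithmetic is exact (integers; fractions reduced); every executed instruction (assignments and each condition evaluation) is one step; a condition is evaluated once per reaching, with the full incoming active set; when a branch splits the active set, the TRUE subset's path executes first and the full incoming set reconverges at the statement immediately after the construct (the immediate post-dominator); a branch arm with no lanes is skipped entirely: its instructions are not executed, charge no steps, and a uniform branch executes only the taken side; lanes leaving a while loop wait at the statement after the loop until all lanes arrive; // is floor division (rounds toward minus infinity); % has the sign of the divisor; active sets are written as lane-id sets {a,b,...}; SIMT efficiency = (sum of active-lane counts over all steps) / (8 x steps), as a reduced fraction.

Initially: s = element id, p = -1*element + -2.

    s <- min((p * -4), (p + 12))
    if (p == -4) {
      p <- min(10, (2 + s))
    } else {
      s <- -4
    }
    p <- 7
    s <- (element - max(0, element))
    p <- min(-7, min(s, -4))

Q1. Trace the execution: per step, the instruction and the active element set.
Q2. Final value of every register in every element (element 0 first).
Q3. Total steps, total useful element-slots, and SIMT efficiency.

step 0: s <- min((p * -4), (p + 12)) {0,1,2,3,4,5,6,7}
step 1: eval (p == -4)               {0,1,2,3,4,5,6,7}
step 2: p <- min(10, (2 + s))        {2}
step 3: s <- -4                      {0,1,3,4,5,6,7}
step 4: p <- 7                       {0,1,2,3,4,5,6,7}
step 5: s <- (element - max(0, element)) {0,1,2,3,4,5,6,7}
step 6: p <- min(-7, min(s, -4))     {0,1,2,3,4,5,6,7}

Answer: 7 steps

s: 0,0,0,0,0,0,0,0
p: -7,-7,-7,-7,-7,-7,-7,-7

steps = 7; useful = 48; efficiency = 48/56 = 6/7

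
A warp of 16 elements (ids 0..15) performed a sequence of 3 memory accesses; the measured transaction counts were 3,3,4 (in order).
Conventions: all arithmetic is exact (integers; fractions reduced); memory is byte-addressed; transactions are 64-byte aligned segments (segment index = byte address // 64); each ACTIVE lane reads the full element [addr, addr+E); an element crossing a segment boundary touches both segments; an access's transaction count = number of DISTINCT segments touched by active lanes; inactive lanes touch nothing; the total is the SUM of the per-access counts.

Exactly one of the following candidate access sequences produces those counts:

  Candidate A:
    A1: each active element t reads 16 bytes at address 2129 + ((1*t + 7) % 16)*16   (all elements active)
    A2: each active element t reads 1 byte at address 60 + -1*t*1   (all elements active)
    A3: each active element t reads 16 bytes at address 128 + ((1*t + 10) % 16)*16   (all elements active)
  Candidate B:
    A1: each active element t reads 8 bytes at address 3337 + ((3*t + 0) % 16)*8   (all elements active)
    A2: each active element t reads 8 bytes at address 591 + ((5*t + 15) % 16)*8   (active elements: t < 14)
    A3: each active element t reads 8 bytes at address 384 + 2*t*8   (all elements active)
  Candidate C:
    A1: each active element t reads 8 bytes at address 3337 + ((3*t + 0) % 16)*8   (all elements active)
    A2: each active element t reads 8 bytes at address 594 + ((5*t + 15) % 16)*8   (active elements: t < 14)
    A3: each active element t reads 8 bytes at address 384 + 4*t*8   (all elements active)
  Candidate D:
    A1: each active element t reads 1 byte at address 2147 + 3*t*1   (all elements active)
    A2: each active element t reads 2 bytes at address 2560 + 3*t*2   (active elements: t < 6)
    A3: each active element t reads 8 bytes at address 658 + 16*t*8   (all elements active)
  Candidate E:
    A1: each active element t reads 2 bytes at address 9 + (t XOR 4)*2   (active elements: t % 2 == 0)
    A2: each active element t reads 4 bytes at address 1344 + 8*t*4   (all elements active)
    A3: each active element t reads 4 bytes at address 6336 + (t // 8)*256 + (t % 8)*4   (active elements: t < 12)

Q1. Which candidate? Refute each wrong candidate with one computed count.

A: A1 gives 5 transactions, not 3
C: A3 gives 8 transactions, not 4
D: A1 gives 2 transactions, not 3
E: A1 gives 1 transaction, not 3
B: all counts match (3,3,4)

Answer: B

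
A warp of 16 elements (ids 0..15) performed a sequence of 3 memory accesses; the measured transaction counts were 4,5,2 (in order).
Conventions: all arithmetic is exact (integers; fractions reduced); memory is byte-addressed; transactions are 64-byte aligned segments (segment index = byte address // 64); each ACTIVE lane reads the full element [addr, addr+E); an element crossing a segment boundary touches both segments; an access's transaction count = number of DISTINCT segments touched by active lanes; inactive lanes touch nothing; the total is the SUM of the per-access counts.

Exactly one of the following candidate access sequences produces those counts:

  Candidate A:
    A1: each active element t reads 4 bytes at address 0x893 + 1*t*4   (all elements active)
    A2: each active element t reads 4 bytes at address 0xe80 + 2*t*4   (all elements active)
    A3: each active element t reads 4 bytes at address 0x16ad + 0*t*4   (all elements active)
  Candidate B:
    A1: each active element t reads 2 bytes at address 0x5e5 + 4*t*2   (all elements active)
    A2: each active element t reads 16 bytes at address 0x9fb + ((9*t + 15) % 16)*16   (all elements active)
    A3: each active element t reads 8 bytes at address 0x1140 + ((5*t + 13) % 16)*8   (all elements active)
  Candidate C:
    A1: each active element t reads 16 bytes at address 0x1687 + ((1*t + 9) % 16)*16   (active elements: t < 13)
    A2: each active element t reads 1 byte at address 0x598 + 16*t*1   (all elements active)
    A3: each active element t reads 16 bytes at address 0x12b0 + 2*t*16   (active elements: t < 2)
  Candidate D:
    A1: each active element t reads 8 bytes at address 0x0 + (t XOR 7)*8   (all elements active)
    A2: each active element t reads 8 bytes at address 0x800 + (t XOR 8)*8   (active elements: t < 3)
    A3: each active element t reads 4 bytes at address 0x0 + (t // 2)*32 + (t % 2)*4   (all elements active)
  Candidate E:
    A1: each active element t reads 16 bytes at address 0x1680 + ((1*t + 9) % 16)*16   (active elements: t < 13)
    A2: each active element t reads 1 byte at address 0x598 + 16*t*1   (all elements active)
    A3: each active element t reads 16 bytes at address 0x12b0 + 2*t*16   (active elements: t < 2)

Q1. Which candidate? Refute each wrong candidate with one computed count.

A: A1 gives 2 transactions, not 4
B: A1 gives 3 transactions, not 4
C: A1 gives 5 transactions, not 4
D: A1 gives 2 transactions, not 4
E: all counts match (4,5,2)

Answer: E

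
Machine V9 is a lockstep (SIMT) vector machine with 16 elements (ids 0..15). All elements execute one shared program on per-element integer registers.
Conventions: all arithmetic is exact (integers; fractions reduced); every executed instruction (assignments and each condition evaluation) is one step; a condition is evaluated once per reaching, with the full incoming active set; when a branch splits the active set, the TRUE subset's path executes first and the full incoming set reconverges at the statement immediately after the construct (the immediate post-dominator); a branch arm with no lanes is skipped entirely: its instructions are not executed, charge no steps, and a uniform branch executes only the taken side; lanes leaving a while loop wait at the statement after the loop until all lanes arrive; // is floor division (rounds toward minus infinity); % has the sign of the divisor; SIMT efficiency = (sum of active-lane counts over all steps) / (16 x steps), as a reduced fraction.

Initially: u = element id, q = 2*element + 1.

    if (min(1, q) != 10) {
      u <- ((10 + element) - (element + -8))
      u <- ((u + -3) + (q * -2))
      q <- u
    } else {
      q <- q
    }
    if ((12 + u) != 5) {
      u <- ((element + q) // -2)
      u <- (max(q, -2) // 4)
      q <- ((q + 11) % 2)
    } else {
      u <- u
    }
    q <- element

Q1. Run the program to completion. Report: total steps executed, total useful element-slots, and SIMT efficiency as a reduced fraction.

Answer: 10 steps, 142 useful, 71/80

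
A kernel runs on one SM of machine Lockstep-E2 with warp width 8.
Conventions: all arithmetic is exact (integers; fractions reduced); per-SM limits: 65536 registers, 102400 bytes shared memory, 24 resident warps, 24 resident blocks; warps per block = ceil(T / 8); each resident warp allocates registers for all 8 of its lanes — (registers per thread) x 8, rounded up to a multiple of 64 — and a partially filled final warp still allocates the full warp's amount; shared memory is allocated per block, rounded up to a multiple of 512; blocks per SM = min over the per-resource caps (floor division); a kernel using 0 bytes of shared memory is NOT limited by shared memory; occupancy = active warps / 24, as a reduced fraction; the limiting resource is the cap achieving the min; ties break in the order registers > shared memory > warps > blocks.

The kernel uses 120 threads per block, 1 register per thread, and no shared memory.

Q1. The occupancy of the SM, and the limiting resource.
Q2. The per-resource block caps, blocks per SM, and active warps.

Answer: occupancy 5/8, limited by warps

registers: 68 blocks
shared memory: no limit (kernel uses none)
warps: 1 block
blocks: 24 blocks

Answer: 1 block, 15 active warps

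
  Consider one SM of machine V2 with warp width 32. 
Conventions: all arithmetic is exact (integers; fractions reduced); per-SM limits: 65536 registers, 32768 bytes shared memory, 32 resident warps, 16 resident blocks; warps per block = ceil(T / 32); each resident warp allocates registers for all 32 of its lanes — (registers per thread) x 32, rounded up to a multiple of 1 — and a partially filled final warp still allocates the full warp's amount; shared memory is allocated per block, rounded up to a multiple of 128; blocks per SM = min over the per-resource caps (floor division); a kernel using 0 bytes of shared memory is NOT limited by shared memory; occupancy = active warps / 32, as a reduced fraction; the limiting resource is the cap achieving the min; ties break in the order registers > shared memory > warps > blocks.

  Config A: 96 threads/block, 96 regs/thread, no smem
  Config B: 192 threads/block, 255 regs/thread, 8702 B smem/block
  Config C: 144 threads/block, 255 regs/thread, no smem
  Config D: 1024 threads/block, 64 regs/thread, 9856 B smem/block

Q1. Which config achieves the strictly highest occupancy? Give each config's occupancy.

occupancies: A 21/32, B 3/16, C 5/32, D 1

Answer: D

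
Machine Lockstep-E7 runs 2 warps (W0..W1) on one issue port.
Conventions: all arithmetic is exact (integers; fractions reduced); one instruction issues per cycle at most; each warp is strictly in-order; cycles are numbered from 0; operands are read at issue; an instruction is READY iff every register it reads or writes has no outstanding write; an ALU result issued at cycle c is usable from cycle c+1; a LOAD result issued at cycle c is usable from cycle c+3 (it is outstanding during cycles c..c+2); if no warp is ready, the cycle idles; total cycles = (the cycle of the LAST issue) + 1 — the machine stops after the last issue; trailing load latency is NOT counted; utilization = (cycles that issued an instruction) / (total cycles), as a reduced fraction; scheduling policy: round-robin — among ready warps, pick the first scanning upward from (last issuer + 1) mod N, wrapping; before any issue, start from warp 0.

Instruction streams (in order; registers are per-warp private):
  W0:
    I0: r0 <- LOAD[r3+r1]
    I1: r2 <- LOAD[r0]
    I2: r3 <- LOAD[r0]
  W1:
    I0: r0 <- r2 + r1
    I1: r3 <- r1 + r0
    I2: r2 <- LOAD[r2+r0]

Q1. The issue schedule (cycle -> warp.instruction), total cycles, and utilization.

cycle 0: W0.I0
cycle 1: W1.I0
cycle 2: W1.I1
cycle 3: W0.I1
cycle 4: W1.I2
cycle 5: W0.I2

Answer: 6 cycles, utilization 1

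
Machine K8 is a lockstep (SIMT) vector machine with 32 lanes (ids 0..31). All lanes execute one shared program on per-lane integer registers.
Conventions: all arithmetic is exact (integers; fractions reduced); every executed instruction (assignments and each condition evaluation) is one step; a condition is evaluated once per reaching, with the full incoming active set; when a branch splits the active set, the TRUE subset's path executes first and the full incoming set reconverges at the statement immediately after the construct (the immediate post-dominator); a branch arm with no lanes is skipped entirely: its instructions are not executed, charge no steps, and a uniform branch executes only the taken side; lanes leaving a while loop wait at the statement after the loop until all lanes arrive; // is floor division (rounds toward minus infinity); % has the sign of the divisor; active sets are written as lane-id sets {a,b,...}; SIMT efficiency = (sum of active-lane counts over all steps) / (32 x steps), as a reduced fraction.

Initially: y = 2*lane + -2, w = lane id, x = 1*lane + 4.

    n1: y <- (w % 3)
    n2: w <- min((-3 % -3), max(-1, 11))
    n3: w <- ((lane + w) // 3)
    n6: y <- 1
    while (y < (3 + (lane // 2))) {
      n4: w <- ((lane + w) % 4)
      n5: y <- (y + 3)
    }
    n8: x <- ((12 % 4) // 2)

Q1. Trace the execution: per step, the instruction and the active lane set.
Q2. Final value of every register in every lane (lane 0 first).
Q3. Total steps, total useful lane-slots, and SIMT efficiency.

step 0: y <- (w % 3)                 {0,1,2,3,4,5,6,7,8,9,10,11,12,13,14,15,16,17,18,19,20,21,22,23,24,25,26,27,28,29,30,31}
step 1: w <- min((-3 % -3), max(-1, 11)) {0,1,2,3,4,5,6,7,8,9,10,11,12,13,14,15,16,17,18,19,20,21,22,23,24,25,26,27,28,29,30,31}
step 2: w <- ((lane + w) // 3)       {0,1,2,3,4,5,6,7,8,9,10,11,12,13,14,15,16,17,18,19,20,21,22,23,24,25,26,27,28,29,30,31}
step 3: y <- 1                       {0,1,2,3,4,5,6,7,8,9,10,11,12,13,14,15,16,17,18,19,20,21,22,23,24,25,26,27,28,29,30,31}
step 4: eval (y < (3 + (lane // 2))) {0,1,2,3,4,5,6,7,8,9,10,11,12,13,14,15,16,17,18,19,20,21,22,23,24,25,26,27,28,29,30,31}
step 5: w <- ((lane + w) % 4)        {0,1,2,3,4,5,6,7,8,9,10,11,12,13,14,15,16,17,18,19,20,21,22,23,24,25,26,27,28,29,30,31}
step 6: y <- (y + 3)                 {0,1,2,3,4,5,6,7,8,9,10,11,12,13,14,15,16,17,18,19,20,21,22,23,24,25,26,27,28,29,30,31}
step 7: eval (y < (3 + (lane // 2))) {0,1,2,3,4,5,6,7,8,9,10,11,12,13,14,15,16,17,18,19,20,21,22,23,24,25,26,27,28,29,30,31}
step 8: w <- ((lane + w) % 4)        {4,5,6,7,8,9,10,11,12,13,14,15,16,17,18,19,20,21,22,23,24,25,26,27,28,29,30,31}
step 9: y <- (y + 3)                 {4,5,6,7,8,9,10,11,12,13,14,15,16,17,18,19,20,21,22,23,24,25,26,27,28,29,30,31}
step 10: eval (y < (3 + (lane // 2))) {4,5,6,7,8,9,10,11,12,13,14,15,16,17,18,19,20,21,22,23,24,25,26,27,28,29,30,31}
step 11: w <- ((lane + w) % 4)        {10,11,12,13,14,15,16,17,18,19,20,21,22,23,24,25,26,27,28,29,30,31}
step 12: y <- (y + 3)                 {10,11,12,13,14,15,16,17,18,19,20,21,22,23,24,25,26,27,28,29,30,31}
step 13: eval (y < (3 + (lane // 2))) {10,11,12,13,14,15,16,17,18,19,20,21,22,23,24,25,26,27,28,29,30,31}
step 14: w <- ((lane + w) % 4)        {16,17,18,19,20,21,22,23,24,25,26,27,28,29,30,31}
step 15: y <- (y + 3)                 {16,17,18,19,20,21,22,23,24,25,26,27,28,29,30,31}
step 16: eval (y < (3 + (lane // 2))) {16,17,18,19,20,21,22,23,24,25,26,27,28,29,30,31}
step 17: w <- ((lane + w) % 4)        {22,23,24,25,26,27,28,29,30,31}
step 18: y <- (y + 3)                 {22,23,24,25,26,27,28,29,30,31}
step 19: eval (y < (3 + (lane // 2))) {22,23,24,25,26,27,28,29,30,31}
step 20: w <- ((lane + w) % 4)        {28,29,30,31}
step 21: y <- (y + 3)                 {28,29,30,31}
step 22: eval (y < (3 + (lane // 2))) {28,29,30,31}
step 23: x <- ((12 % 4) // 2)         {0,1,2,3,4,5,6,7,8,9,10,11,12,13,14,15,16,17,18,19,20,21,22,23,24,25,26,27,28,29,30,31}

Answer: 24 steps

y: 4,4,4,4,7,7,7,7,7,7,10,10,10,10,10,10,13,13,13,13,13,13,16,16,16,16,16,16,19,19,19,19
w: 0,1,2,0,1,3,2,0,2,1,1,0,0,3,2,2,1,1,2,2,2,3,1,2,0,1,2,0,1,3,2,0
x: 0,0,0,0,0,0,0,0,0,0,0,0,0,0,0,0,0,0,0,0,0,0,0,0,0,0,0,0,0,0,0,0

steps = 24; useful = 528; efficiency = 528/768 = 11/16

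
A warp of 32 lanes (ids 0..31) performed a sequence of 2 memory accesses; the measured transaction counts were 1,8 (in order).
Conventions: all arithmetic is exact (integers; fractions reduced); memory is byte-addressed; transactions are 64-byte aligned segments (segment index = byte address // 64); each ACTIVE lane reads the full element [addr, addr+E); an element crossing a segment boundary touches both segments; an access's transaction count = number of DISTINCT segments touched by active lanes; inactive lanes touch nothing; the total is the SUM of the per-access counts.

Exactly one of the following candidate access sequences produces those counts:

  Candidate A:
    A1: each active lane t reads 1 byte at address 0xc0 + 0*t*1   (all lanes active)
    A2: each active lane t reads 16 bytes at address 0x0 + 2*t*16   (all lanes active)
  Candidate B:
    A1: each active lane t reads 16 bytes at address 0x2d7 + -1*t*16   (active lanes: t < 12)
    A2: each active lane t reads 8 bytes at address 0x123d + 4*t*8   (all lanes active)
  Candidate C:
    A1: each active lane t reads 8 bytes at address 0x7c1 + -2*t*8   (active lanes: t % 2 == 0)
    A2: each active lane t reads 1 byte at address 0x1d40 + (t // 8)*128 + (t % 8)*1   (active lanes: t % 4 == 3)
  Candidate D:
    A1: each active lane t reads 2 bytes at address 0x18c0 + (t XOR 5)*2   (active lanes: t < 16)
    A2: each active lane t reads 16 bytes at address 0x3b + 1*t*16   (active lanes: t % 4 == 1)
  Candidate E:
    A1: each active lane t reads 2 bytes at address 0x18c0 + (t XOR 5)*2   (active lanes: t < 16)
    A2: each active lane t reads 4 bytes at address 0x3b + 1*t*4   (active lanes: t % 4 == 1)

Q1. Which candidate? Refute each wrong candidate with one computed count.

A: A2 gives 16 transactions, not 8
B: A1 gives 4 transactions, not 1
C: A1 gives 9 transactions, not 1
E: A2 gives 3 transactions, not 8
D: all counts match (1,8)

Answer: D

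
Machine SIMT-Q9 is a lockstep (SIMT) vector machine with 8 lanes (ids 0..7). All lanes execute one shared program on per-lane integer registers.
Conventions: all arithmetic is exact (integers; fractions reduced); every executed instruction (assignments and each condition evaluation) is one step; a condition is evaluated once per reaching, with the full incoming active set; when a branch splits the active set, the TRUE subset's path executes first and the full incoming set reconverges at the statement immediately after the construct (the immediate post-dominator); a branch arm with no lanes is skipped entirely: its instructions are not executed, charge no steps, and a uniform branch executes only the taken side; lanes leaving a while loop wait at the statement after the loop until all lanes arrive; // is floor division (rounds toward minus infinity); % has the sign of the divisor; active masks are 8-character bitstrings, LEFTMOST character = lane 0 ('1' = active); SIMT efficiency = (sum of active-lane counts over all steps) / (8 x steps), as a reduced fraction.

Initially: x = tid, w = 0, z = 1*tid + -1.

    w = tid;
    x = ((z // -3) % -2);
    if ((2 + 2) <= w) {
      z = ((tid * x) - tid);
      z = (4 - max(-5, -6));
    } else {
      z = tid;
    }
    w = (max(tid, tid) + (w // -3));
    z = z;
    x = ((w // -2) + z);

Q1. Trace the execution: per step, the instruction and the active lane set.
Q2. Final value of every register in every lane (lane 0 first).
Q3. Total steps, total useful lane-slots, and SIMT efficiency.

step 0: w <- tid                     11111111
step 1: x <- ((z // -3) % -2)        11111111
step 2: eval ((2 + 2) <= w)          11111111
step 3: z <- ((tid * x) - tid)       00001111
step 4: z <- (4 - max(-5, -6))       00001111
step 5: z <- tid                     11110000
step 6: w <- (max(tid, tid) + (w // -3)) 11111111
step 7: z <- z                       11111111
step 8: x <- ((w // -2) + z)         11111111

Answer: 9 steps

x: 0,1,1,2,8,7,7,7
w: 0,0,1,2,2,3,4,4
z: 0,1,2,3,9,9,9,9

steps = 9; useful = 60; efficiency = 60/72 = 5/6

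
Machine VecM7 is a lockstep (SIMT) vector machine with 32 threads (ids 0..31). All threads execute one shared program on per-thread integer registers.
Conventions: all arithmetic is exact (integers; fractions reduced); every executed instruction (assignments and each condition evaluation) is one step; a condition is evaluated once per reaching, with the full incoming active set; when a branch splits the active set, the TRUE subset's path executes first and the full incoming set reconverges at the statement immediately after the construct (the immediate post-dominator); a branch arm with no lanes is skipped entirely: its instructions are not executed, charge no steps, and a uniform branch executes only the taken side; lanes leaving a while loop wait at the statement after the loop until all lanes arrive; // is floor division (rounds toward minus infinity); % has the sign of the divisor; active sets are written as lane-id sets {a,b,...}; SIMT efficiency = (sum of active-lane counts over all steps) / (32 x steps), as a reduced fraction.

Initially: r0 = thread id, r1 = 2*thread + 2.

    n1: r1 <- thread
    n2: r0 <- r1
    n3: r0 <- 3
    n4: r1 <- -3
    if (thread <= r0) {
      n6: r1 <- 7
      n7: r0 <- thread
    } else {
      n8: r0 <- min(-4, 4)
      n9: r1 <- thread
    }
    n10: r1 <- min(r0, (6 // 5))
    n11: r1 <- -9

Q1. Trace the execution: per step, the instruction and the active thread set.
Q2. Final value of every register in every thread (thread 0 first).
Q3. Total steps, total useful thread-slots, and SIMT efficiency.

step 0: r1 <- thread                 {0,1,2,3,4,5,6,7,8,9,10,11,12,13,14,15,16,17,18,19,20,21,22,23,24,25,26,27,28,29,30,31}
step 1: r0 <- r1                     {0,1,2,3,4,5,6,7,8,9,10,11,12,13,14,15,16,17,18,19,20,21,22,23,24,25,26,27,28,29,30,31}
step 2: r0 <- 3                      {0,1,2,3,4,5,6,7,8,9,10,11,12,13,14,15,16,17,18,19,20,21,22,23,24,25,26,27,28,29,30,31}
step 3: r1 <- -3                     {0,1,2,3,4,5,6,7,8,9,10,11,12,13,14,15,16,17,18,19,20,21,22,23,24,25,26,27,28,29,30,31}
step 4: eval (thread <= r0)          {0,1,2,3,4,5,6,7,8,9,10,11,12,13,14,15,16,17,18,19,20,21,22,23,24,25,26,27,28,29,30,31}
step 5: r1 <- 7                      {0,1,2,3}
step 6: r0 <- thread                 {0,1,2,3}
step 7: r0 <- min(-4, 4)             {4,5,6,7,8,9,10,11,12,13,14,15,16,17,18,19,20,21,22,23,24,25,26,27,28,29,30,31}
step 8: r1 <- thread                 {4,5,6,7,8,9,10,11,12,13,14,15,16,17,18,19,20,21,22,23,24,25,26,27,28,29,30,31}
step 9: r1 <- min(r0, (6 // 5))      {0,1,2,3,4,5,6,7,8,9,10,11,12,13,14,15,16,17,18,19,20,21,22,23,24,25,26,27,28,29,30,31}
step 10: r1 <- -9                     {0,1,2,3,4,5,6,7,8,9,10,11,12,13,14,15,16,17,18,19,20,21,22,23,24,25,26,27,28,29,30,31}

Answer: 11 steps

r0: 0,1,2,3,-4,-4,-4,-4,-4,-4,-4,-4,-4,-4,-4,-4,-4,-4,-4,-4,-4,-4,-4,-4,-4,-4,-4,-4,-4,-4,-4,-4
r1: -9,-9,-9,-9,-9,-9,-9,-9,-9,-9,-9,-9,-9,-9,-9,-9,-9,-9,-9,-9,-9,-9,-9,-9,-9,-9,-9,-9,-9,-9,-9,-9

steps = 11; useful = 288; efficiency = 288/352 = 9/11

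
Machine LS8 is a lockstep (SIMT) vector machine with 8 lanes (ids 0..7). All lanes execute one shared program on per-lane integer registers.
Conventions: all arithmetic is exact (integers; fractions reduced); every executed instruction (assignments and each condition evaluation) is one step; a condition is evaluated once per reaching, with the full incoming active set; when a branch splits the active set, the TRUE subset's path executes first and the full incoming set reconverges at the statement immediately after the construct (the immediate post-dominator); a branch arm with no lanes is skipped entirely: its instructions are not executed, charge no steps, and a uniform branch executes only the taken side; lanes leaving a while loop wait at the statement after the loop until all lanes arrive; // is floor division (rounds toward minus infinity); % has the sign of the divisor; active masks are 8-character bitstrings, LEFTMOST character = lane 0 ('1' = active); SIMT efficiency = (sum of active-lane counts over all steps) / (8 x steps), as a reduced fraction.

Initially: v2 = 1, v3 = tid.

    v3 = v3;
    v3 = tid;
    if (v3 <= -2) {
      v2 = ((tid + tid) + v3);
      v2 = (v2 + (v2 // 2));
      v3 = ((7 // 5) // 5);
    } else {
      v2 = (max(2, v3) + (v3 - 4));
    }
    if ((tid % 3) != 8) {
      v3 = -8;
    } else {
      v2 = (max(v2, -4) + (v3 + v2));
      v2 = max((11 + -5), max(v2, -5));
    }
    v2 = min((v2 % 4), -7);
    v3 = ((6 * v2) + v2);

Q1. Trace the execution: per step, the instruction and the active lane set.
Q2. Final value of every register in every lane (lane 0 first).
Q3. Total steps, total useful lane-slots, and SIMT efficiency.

step 0: v3 <- v3                     11111111
step 1: v3 <- tid                    11111111
step 2: eval (v3 <= -2)              11111111
step 3: v2 <- (max(2, v3) + (v3 - 4)) 11111111
step 4: eval ((tid % 3) != 8)        11111111
step 5: v3 <- -8                     11111111
step 6: v2 <- min((v2 % 4), -7)      11111111
step 7: v3 <- ((6 * v2) + v2)        11111111

Answer: 8 steps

v2: -7,-7,-7,-7,-7,-7,-7,-7
v3: -49,-49,-49,-49,-49,-49,-49,-49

steps = 8; useful = 64; efficiency = 64/64 = 1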